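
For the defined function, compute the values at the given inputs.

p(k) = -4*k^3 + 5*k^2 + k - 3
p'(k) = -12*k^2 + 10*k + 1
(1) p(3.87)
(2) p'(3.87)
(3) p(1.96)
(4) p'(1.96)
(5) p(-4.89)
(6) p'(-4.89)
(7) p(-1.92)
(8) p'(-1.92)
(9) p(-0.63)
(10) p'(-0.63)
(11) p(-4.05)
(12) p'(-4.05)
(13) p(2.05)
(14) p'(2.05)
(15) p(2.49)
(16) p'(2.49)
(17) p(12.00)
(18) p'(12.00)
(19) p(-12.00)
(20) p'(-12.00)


(1) = -156.09
(2) = -140.02
(3) = -11.95
(4) = -25.50
(5) = 579.39
(6) = -334.85
(7) = 41.82
(8) = -62.44
(9) = -0.65
(10) = -10.06
(11) = 340.68
(12) = -236.33
(13) = -14.40
(14) = -28.93
(15) = -31.26
(16) = -48.50
(17) = -6183.00
(18) = -1607.00
(19) = 7617.00
(20) = -1847.00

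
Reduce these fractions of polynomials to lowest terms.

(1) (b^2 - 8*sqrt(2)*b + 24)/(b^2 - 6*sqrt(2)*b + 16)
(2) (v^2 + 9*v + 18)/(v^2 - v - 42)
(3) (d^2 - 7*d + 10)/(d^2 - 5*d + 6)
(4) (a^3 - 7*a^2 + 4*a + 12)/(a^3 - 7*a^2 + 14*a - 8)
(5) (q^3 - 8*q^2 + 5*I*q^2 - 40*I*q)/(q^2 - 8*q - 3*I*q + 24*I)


(1) = (b - 6*sqrt(2))/(b - 4*sqrt(2))
(2) = (v + 3)/(v - 7)
(3) = (d - 5)/(d - 3)
(4) = (a^2 - 5*a - 6)/(a^2 - 5*a + 4)
(5) = (q^2 + 5*I*q)/(q - 3*I)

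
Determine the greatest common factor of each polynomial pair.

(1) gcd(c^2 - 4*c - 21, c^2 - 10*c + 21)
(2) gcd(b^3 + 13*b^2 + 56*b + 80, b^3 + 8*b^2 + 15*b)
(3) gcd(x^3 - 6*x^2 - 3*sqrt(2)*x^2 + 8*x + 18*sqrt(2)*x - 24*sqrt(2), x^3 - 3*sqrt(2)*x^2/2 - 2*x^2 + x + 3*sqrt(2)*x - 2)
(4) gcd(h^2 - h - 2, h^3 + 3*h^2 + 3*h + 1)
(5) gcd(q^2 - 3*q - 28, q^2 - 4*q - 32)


(1) = c - 7
(2) = b + 5
(3) = x - 2
(4) = h + 1
(5) = q + 4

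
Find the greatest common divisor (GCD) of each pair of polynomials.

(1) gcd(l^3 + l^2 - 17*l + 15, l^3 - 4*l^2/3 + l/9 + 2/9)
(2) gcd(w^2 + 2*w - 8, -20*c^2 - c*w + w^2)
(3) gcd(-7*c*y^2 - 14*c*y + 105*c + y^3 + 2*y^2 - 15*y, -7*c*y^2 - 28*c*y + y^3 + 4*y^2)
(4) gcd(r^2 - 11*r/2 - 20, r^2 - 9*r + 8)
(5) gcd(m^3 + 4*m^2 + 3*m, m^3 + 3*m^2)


(1) = l - 1
(2) = 1
(3) = gcd((-7*c + y)*(y - 3)*(y + 5), y*(-7*c + y)*(y + 4)) = -7*c + y
(4) = gcd((r - 8)*(r + 5/2), (r - 8)*(r - 1)) = r - 8
(5) = gcd(m*(m + 1)*(m + 3), m^2*(m + 3)) = m^2 + 3*m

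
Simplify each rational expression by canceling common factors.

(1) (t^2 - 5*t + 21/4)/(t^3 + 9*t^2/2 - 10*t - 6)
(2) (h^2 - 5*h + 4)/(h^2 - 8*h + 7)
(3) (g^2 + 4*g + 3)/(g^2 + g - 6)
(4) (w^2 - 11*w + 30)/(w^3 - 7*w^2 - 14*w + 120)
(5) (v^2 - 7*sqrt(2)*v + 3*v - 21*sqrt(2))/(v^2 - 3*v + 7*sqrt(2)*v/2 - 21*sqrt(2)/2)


(1) = (4*t^2 - 20*t + 21)/(4*t^3 + 18*t^2 - 40*t - 24)
(2) = (h - 4)/(h - 7)
(3) = (g + 1)/(g - 2)
(4) = 1/(w + 4)
(5) = (2*v^2 + v*(6 - 14*sqrt(2)) - 42*sqrt(2))/(2*v^2 + v*(-6 + 7*sqrt(2)) - 21*sqrt(2))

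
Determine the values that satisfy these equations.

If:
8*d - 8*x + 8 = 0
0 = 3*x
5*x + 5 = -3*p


Then:
d = -1
p = -5/3
x = 0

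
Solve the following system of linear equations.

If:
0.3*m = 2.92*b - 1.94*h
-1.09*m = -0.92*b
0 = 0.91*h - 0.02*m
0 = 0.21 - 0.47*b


Then:
No Solution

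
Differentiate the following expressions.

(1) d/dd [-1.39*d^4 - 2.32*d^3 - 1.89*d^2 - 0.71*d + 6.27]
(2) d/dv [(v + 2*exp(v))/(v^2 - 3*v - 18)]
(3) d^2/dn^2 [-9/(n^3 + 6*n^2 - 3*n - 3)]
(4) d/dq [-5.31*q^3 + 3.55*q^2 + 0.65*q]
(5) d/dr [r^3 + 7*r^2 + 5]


(1) = -5.56*d^3 - 6.96*d^2 - 3.78*d - 0.71
(2) = (-(v + 2*exp(v))*(2*v - 3) + (-2*exp(v) - 1)*(-v^2 + 3*v + 18))/(-v^2 + 3*v + 18)^2
(3) = 54*((n + 2)*(n^3 + 6*n^2 - 3*n - 3) - 3*(n^2 + 4*n - 1)^2)/(n^3 + 6*n^2 - 3*n - 3)^3
(4) = -15.93*q^2 + 7.1*q + 0.65
(5) = r*(3*r + 14)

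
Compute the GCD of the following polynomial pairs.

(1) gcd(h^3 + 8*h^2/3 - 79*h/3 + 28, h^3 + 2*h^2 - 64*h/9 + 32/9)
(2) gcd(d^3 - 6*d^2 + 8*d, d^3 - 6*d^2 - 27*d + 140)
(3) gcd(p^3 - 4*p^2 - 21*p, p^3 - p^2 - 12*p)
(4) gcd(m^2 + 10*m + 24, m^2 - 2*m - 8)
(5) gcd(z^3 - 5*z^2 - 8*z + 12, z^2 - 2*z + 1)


(1) = h - 4/3
(2) = d - 4
(3) = gcd(p*(p - 7)*(p + 3), p*(p - 4)*(p + 3)) = p^2 + 3*p
(4) = gcd((m + 4)*(m + 6), (m - 4)*(m + 2)) = 1
(5) = gcd((z - 6)*(z - 1)*(z + 2), (z - 1)^2) = z - 1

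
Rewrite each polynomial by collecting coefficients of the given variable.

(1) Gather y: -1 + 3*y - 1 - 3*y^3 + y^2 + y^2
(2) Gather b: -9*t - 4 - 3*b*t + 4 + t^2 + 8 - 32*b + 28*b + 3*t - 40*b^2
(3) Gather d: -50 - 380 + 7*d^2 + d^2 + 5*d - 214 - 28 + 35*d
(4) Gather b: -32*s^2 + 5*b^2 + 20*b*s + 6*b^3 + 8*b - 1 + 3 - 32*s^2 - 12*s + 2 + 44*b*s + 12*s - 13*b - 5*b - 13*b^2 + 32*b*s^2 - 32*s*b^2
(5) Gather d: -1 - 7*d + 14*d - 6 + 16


(1) = -3*y^3 + 2*y^2 + 3*y - 2
(2) = -40*b^2 + b*(-3*t - 4) + t^2 - 6*t + 8
(3) = 8*d^2 + 40*d - 672
(4) = 6*b^3 + b^2*(-32*s - 8) + b*(32*s^2 + 64*s - 10) - 64*s^2 + 4
(5) = 7*d + 9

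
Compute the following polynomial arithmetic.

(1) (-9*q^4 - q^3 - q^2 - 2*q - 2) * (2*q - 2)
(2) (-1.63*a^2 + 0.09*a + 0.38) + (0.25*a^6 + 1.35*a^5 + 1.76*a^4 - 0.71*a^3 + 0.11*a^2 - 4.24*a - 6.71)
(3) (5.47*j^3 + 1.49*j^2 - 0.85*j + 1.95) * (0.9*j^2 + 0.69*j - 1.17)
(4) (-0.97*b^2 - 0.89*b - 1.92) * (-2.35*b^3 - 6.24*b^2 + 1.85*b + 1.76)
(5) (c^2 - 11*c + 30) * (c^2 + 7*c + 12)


(1) = -18*q^5 + 16*q^4 - 2*q^2 + 4
(2) = 0.25*a^6 + 1.35*a^5 + 1.76*a^4 - 0.71*a^3 - 1.52*a^2 - 4.15*a - 6.33
(3) = 4.923*j^5 + 5.1153*j^4 - 6.1368*j^3 - 0.5748*j^2 + 2.34*j - 2.2815
(4) = 2.2795*b^5 + 8.1443*b^4 + 8.2711*b^3 + 8.6271*b^2 - 5.1184*b - 3.3792
(5) = c^4 - 4*c^3 - 35*c^2 + 78*c + 360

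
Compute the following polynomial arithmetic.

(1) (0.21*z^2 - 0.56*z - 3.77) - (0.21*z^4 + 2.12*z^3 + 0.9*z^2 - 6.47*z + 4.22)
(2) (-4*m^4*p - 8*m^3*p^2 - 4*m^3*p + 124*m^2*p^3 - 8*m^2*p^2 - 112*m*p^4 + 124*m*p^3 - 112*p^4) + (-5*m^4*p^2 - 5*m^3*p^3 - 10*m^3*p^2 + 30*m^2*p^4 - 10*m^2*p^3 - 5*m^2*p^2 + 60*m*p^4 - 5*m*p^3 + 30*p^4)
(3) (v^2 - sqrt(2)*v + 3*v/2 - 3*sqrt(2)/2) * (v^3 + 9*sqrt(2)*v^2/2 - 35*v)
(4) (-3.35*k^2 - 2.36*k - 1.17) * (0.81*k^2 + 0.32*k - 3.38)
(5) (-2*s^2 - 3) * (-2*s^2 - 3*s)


(1) = -0.21*z^4 - 2.12*z^3 - 0.69*z^2 + 5.91*z - 7.99
(2) = -5*m^4*p^2 - 4*m^4*p - 5*m^3*p^3 - 18*m^3*p^2 - 4*m^3*p + 30*m^2*p^4 + 114*m^2*p^3 - 13*m^2*p^2 - 52*m*p^4 + 119*m*p^3 - 82*p^4
(3) = v^5 + 3*v^4/2 + 7*sqrt(2)*v^4/2 - 44*v^3 + 21*sqrt(2)*v^3/4 - 66*v^2 + 35*sqrt(2)*v^2 + 105*sqrt(2)*v/2
(4) = -2.7135*k^4 - 2.9836*k^3 + 9.6201*k^2 + 7.6024*k + 3.9546
(5) = 4*s^4 + 6*s^3 + 6*s^2 + 9*s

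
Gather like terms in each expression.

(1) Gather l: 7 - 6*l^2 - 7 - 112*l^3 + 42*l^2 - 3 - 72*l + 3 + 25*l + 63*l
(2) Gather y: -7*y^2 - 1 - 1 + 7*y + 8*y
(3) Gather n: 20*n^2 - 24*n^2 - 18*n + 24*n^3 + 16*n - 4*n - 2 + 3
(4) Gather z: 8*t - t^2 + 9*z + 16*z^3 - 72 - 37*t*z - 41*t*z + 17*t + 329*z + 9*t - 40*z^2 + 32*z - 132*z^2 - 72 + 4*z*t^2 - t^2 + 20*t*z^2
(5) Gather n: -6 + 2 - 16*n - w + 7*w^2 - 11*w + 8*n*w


(1) = -112*l^3 + 36*l^2 + 16*l
(2) = -7*y^2 + 15*y - 2
(3) = 24*n^3 - 4*n^2 - 6*n + 1
(4) = -2*t^2 + 34*t + 16*z^3 + z^2*(20*t - 172) + z*(4*t^2 - 78*t + 370) - 144
(5) = n*(8*w - 16) + 7*w^2 - 12*w - 4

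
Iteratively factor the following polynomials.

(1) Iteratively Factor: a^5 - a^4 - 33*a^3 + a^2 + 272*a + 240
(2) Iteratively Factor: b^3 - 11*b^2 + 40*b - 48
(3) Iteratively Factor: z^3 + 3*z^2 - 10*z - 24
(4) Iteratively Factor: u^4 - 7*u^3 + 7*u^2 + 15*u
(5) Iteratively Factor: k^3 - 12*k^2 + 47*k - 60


(1) = (a + 1)*(a^4 - 2*a^3 - 31*a^2 + 32*a + 240) = (a - 4)*(a + 1)*(a^3 + 2*a^2 - 23*a - 60) = (a - 4)*(a + 1)*(a + 3)*(a^2 - a - 20) = (a - 4)*(a + 1)*(a + 3)*(a + 4)*(a - 5)
(2) = (b - 4)*(b^2 - 7*b + 12) = (b - 4)*(b - 3)*(b - 4)
(3) = (z + 4)*(z^2 - z - 6) = (z + 2)*(z + 4)*(z - 3)
(4) = (u - 5)*(u^3 - 2*u^2 - 3*u) = u*(u - 5)*(u^2 - 2*u - 3) = u*(u - 5)*(u + 1)*(u - 3)
(5) = (k - 5)*(k^2 - 7*k + 12) = (k - 5)*(k - 4)*(k - 3)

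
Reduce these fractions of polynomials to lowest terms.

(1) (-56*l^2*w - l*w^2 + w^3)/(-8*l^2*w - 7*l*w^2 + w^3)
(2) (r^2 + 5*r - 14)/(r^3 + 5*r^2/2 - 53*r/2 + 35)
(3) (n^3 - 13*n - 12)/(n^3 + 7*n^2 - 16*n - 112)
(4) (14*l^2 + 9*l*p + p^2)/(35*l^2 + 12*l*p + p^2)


(1) = (7*l + w)/(l + w)
(2) = 2/(2*r - 5)
(3) = (n^2 + 4*n + 3)/(n^2 + 11*n + 28)
(4) = (2*l + p)/(5*l + p)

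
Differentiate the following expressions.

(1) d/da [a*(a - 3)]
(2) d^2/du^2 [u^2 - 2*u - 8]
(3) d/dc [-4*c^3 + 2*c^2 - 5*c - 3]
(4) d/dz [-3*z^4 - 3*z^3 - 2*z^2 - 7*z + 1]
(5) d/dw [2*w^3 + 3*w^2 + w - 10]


(1) = 2*a - 3
(2) = 2
(3) = -12*c^2 + 4*c - 5
(4) = -12*z^3 - 9*z^2 - 4*z - 7
(5) = 6*w^2 + 6*w + 1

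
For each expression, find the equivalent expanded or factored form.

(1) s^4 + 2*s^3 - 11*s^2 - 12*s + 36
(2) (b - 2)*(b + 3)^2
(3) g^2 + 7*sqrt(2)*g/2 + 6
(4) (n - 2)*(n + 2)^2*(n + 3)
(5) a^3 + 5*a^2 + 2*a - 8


(1) = (s - 2)^2*(s + 3)^2
(2) = b^3 + 4*b^2 - 3*b - 18
(3) = (g + 3*sqrt(2)/2)*(g + 2*sqrt(2))
(4) = n^4 + 5*n^3 + 2*n^2 - 20*n - 24
(5) = (a - 1)*(a + 2)*(a + 4)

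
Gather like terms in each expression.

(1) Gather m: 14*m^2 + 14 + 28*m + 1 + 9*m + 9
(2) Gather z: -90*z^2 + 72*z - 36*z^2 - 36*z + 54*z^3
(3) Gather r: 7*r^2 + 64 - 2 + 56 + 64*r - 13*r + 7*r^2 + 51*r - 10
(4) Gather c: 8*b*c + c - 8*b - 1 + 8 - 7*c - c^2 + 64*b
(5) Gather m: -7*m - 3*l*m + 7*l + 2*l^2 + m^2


(1) = 14*m^2 + 37*m + 24
(2) = 54*z^3 - 126*z^2 + 36*z
(3) = 14*r^2 + 102*r + 108
(4) = 56*b - c^2 + c*(8*b - 6) + 7
(5) = 2*l^2 + 7*l + m^2 + m*(-3*l - 7)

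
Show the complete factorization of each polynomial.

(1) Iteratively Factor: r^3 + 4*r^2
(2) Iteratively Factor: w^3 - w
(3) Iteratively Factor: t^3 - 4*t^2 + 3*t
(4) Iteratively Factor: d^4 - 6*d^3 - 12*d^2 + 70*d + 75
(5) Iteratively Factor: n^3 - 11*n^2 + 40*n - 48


(1) = (r)*(r^2 + 4*r) = r^2*(r + 4)
(2) = (w - 1)*(w^2 + w) = w*(w - 1)*(w + 1)
(3) = (t - 3)*(t^2 - t) = (t - 3)*(t - 1)*(t)
(4) = (d + 1)*(d^3 - 7*d^2 - 5*d + 75) = (d - 5)*(d + 1)*(d^2 - 2*d - 15) = (d - 5)*(d + 1)*(d + 3)*(d - 5)
(5) = (n - 4)*(n^2 - 7*n + 12) = (n - 4)*(n - 3)*(n - 4)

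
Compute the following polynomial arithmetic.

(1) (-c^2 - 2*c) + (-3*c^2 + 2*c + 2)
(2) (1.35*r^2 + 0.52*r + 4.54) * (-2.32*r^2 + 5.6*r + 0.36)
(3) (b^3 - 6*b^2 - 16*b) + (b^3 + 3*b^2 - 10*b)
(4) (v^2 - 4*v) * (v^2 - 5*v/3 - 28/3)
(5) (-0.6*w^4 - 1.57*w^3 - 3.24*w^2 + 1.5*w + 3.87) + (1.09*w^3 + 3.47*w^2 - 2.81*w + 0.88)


(1) = 2 - 4*c^2
(2) = -3.132*r^4 + 6.3536*r^3 - 7.1348*r^2 + 25.6112*r + 1.6344
(3) = 2*b^3 - 3*b^2 - 26*b
(4) = v^4 - 17*v^3/3 - 8*v^2/3 + 112*v/3
(5) = -0.6*w^4 - 0.48*w^3 + 0.23*w^2 - 1.31*w + 4.75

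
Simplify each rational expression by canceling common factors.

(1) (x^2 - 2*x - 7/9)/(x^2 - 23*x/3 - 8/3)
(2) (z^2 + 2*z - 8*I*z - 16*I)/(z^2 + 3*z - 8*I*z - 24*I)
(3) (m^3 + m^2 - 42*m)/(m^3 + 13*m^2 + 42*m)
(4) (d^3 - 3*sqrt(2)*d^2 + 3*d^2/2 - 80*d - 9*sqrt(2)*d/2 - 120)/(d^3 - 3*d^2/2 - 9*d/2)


(1) = (3*x - 7)/(3*x - 24)
(2) = (z + 2)/(z + 3)
(3) = (m - 6)/(m + 6)
(4) = (4*d^2 - 12*sqrt(2)*d - 320)/(4*d^2 - 12*d)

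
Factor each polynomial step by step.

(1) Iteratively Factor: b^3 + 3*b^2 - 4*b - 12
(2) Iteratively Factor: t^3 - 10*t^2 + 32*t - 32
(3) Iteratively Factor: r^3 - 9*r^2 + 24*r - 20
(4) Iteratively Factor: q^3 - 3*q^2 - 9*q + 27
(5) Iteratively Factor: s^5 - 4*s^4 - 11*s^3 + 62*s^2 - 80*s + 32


(1) = (b - 2)*(b^2 + 5*b + 6) = (b - 2)*(b + 2)*(b + 3)
(2) = (t - 2)*(t^2 - 8*t + 16) = (t - 4)*(t - 2)*(t - 4)
(3) = (r - 5)*(r^2 - 4*r + 4) = (r - 5)*(r - 2)*(r - 2)
(4) = (q + 3)*(q^2 - 6*q + 9) = (q - 3)*(q + 3)*(q - 3)
(5) = (s - 4)*(s^4 - 11*s^2 + 18*s - 8) = (s - 4)*(s - 1)*(s^3 + s^2 - 10*s + 8) = (s - 4)*(s - 1)^2*(s^2 + 2*s - 8) = (s - 4)*(s - 1)^2*(s + 4)*(s - 2)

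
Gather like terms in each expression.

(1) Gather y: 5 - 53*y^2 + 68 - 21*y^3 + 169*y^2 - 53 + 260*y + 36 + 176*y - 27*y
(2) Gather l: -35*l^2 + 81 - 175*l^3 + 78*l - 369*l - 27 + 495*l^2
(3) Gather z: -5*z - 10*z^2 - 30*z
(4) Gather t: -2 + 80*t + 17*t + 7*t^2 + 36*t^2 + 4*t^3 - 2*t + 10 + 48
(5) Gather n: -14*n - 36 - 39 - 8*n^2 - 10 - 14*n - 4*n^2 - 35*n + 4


(1) = -21*y^3 + 116*y^2 + 409*y + 56
(2) = -175*l^3 + 460*l^2 - 291*l + 54
(3) = -10*z^2 - 35*z
(4) = 4*t^3 + 43*t^2 + 95*t + 56
(5) = -12*n^2 - 63*n - 81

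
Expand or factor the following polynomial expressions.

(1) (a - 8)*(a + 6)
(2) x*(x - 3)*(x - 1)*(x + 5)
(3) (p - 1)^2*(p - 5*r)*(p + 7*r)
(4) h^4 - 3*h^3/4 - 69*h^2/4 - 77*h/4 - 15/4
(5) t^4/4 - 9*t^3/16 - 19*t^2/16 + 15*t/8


(1) = a^2 - 2*a - 48
(2) = x^4 + x^3 - 17*x^2 + 15*x
(3) = p^4 + 2*p^3*r - 2*p^3 - 35*p^2*r^2 - 4*p^2*r + p^2 + 70*p*r^2 + 2*p*r - 35*r^2
(4) = (h - 5)*(h + 1/4)*(h + 1)*(h + 3)
(5) = t*(t/4 + 1/2)*(t - 3)*(t - 5/4)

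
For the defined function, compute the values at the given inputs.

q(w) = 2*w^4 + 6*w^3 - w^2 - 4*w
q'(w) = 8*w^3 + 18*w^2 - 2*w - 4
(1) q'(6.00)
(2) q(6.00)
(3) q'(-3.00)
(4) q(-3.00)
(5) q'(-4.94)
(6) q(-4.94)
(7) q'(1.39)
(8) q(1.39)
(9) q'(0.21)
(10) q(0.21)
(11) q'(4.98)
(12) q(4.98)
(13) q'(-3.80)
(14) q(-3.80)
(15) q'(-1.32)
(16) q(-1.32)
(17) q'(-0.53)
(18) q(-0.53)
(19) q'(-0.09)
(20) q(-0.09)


(1) = 2360.00
(2) = 3828.00
(3) = -52.00
(4) = 3.00
(5) = -519.29
(6) = 463.11
(7) = 49.48
(8) = 16.09
(9) = -3.55
(10) = -0.82
(11) = 1420.50
(12) = 1926.44
(13) = -175.46
(14) = 88.56
(15) = 11.60
(16) = -4.19
(17) = 0.93
(18) = 1.10
(19) = -3.68
(20) = 0.35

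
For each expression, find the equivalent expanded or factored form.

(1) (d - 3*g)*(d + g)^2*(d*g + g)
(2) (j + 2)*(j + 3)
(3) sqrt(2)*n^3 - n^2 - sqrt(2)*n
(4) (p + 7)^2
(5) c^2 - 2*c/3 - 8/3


(1) = d^4*g - d^3*g^2 + d^3*g - 5*d^2*g^3 - d^2*g^2 - 3*d*g^4 - 5*d*g^3 - 3*g^4
(2) = j^2 + 5*j + 6
(3) = n*(n - sqrt(2))*(sqrt(2)*n + 1)
(4) = p^2 + 14*p + 49
(5) = (c - 2)*(c + 4/3)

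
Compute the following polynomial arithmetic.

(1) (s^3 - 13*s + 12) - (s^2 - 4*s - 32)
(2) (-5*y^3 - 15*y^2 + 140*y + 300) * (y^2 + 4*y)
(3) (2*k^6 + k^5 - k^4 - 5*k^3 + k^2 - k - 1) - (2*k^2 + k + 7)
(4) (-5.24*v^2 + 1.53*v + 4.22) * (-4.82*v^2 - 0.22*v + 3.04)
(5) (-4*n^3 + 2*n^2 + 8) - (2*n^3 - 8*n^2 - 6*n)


(1) = s^3 - s^2 - 9*s + 44
(2) = -5*y^5 - 35*y^4 + 80*y^3 + 860*y^2 + 1200*y
(3) = 2*k^6 + k^5 - k^4 - 5*k^3 - k^2 - 2*k - 8
(4) = 25.2568*v^4 - 6.2218*v^3 - 36.6066*v^2 + 3.7228*v + 12.8288
(5) = -6*n^3 + 10*n^2 + 6*n + 8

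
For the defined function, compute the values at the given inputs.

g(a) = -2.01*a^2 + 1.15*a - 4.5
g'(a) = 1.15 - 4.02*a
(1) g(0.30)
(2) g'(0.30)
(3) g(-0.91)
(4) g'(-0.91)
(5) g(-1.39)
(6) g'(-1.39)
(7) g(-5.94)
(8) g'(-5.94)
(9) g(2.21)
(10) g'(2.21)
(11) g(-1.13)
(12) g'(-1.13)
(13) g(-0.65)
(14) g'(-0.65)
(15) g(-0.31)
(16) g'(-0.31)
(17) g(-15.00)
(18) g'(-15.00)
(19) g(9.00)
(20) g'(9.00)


(1) = -4.34
(2) = -0.06
(3) = -7.21
(4) = 4.81
(5) = -9.98
(6) = 6.74
(7) = -82.25
(8) = 25.03
(9) = -11.78
(10) = -7.73
(11) = -8.37
(12) = 5.69
(13) = -6.10
(14) = 3.76
(15) = -5.05
(16) = 2.40
(17) = -474.00
(18) = 61.45
(19) = -156.96
(20) = -35.03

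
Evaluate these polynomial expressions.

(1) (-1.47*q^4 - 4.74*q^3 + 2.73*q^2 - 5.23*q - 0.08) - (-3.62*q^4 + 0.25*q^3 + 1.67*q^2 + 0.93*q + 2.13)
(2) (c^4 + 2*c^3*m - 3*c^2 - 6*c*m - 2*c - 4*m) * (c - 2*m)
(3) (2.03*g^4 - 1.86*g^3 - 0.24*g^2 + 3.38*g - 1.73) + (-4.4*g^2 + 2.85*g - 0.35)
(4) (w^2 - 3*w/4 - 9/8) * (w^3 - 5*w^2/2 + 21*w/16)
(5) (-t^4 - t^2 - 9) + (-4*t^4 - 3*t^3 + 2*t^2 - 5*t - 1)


(1) = 2.15*q^4 - 4.99*q^3 + 1.06*q^2 - 6.16*q - 2.21
(2) = c^5 - 4*c^3*m^2 - 3*c^3 - 2*c^2 + 12*c*m^2 + 8*m^2
(3) = 2.03*g^4 - 1.86*g^3 - 4.64*g^2 + 6.23*g - 2.08
(4) = w^5 - 13*w^4/4 + 33*w^3/16 + 117*w^2/64 - 189*w/128
(5) = -5*t^4 - 3*t^3 + t^2 - 5*t - 10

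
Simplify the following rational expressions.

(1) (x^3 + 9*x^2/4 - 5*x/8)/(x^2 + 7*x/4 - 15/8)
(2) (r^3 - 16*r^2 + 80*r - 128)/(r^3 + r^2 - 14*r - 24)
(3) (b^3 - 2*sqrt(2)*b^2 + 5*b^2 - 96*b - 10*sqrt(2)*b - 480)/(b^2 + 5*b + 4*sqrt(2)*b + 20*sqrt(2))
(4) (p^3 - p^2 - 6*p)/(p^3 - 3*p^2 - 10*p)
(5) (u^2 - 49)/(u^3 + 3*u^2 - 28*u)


(1) = (4*x^2 - x)/(4*x - 3)
(2) = (r^2 - 12*r + 32)/(r^2 + 5*r + 6)
(3) = (b^2 - 2*sqrt(2)*b - 96)/(b + 4*sqrt(2))
(4) = (p - 3)/(p - 5)
(5) = (u - 7)/(u^2 - 4*u)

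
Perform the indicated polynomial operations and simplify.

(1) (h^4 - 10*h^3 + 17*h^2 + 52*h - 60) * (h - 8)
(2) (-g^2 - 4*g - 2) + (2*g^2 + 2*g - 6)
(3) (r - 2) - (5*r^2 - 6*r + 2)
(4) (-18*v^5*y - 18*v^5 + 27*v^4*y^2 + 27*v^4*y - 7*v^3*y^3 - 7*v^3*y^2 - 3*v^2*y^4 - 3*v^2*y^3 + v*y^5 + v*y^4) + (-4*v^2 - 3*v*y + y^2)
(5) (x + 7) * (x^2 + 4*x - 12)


(1) = h^5 - 18*h^4 + 97*h^3 - 84*h^2 - 476*h + 480
(2) = g^2 - 2*g - 8
(3) = -5*r^2 + 7*r - 4
(4) = -18*v^5*y - 18*v^5 + 27*v^4*y^2 + 27*v^4*y - 7*v^3*y^3 - 7*v^3*y^2 - 3*v^2*y^4 - 3*v^2*y^3 - 4*v^2 + v*y^5 + v*y^4 - 3*v*y + y^2
(5) = x^3 + 11*x^2 + 16*x - 84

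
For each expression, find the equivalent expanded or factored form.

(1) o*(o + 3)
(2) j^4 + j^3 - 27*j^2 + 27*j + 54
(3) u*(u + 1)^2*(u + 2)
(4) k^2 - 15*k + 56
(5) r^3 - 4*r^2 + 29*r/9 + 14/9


(1) = o^2 + 3*o
(2) = (j - 3)^2*(j + 1)*(j + 6)
(3) = u^4 + 4*u^3 + 5*u^2 + 2*u
(4) = (k - 8)*(k - 7)
(5) = (r - 7/3)*(r - 2)*(r + 1/3)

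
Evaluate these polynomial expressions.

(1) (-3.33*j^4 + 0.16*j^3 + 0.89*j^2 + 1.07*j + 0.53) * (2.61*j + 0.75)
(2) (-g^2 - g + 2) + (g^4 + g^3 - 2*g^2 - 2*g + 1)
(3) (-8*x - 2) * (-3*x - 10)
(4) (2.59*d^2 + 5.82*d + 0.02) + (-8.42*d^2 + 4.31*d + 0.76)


(1) = -8.6913*j^5 - 2.0799*j^4 + 2.4429*j^3 + 3.4602*j^2 + 2.1858*j + 0.3975
(2) = g^4 + g^3 - 3*g^2 - 3*g + 3
(3) = 24*x^2 + 86*x + 20
(4) = -5.83*d^2 + 10.13*d + 0.78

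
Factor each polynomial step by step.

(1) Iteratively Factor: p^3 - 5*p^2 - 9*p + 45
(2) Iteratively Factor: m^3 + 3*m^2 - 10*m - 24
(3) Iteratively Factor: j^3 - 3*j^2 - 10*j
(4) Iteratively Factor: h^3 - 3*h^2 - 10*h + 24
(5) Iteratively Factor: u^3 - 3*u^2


(1) = (p - 3)*(p^2 - 2*p - 15) = (p - 3)*(p + 3)*(p - 5)
(2) = (m + 4)*(m^2 - m - 6) = (m - 3)*(m + 4)*(m + 2)
(3) = (j + 2)*(j^2 - 5*j) = j*(j + 2)*(j - 5)
(4) = (h + 3)*(h^2 - 6*h + 8) = (h - 4)*(h + 3)*(h - 2)
(5) = (u)*(u^2 - 3*u) = u^2*(u - 3)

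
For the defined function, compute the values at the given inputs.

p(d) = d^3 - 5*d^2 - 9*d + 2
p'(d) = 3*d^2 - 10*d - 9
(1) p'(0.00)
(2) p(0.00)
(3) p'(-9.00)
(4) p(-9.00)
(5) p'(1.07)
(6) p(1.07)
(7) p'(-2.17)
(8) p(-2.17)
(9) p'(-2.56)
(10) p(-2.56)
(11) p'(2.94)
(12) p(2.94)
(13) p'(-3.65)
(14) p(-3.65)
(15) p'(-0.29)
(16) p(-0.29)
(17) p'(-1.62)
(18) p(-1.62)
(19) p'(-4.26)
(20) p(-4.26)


(1) = -9.00
(2) = 2.00
(3) = 324.00
(4) = -1051.00
(5) = -16.27
(6) = -12.13
(7) = 26.83
(8) = -12.23
(9) = 36.26
(10) = -24.51
(11) = -12.47
(12) = -42.27
(13) = 67.47
(14) = -80.39
(15) = -5.85
(16) = 4.17
(17) = 15.07
(18) = -0.79
(19) = 88.04
(20) = -127.71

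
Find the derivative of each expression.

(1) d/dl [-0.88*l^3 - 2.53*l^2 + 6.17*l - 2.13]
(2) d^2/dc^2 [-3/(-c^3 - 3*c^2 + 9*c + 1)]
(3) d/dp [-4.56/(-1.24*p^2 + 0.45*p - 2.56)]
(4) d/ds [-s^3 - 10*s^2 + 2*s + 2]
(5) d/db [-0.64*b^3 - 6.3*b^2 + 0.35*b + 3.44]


(1) = -2.64*l^2 - 5.06*l + 6.17
(2) = 18*(-(c + 1)*(c^3 + 3*c^2 - 9*c - 1) + 3*(c^2 + 2*c - 3)^2)/(c^3 + 3*c^2 - 9*c - 1)^3
(3) = (2.052 - 11.3088*p)/(1.24*p^2 - 0.45*p + 2.56)^2
(4) = -3*s^2 - 20*s + 2
(5) = -1.92*b^2 - 12.6*b + 0.35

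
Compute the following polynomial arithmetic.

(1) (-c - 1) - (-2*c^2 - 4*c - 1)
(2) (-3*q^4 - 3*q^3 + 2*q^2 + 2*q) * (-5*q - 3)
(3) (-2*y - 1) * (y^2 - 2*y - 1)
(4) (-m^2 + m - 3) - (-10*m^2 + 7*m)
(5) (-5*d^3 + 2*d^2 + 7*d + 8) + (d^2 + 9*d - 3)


(1) = 2*c^2 + 3*c
(2) = 15*q^5 + 24*q^4 - q^3 - 16*q^2 - 6*q
(3) = -2*y^3 + 3*y^2 + 4*y + 1
(4) = 9*m^2 - 6*m - 3
(5) = -5*d^3 + 3*d^2 + 16*d + 5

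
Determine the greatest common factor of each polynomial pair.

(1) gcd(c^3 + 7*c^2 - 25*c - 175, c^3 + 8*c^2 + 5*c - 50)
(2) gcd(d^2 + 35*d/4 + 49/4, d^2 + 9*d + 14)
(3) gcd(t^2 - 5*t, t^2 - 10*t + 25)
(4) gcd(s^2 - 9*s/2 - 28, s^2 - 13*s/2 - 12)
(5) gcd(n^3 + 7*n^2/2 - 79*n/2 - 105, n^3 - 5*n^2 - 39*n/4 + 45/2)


(1) = gcd((c - 5)*(c + 5)*(c + 7), (c - 2)*(c + 5)^2) = c + 5
(2) = d + 7
(3) = t - 5
(4) = s - 8
(5) = n^2 - 7*n/2 - 15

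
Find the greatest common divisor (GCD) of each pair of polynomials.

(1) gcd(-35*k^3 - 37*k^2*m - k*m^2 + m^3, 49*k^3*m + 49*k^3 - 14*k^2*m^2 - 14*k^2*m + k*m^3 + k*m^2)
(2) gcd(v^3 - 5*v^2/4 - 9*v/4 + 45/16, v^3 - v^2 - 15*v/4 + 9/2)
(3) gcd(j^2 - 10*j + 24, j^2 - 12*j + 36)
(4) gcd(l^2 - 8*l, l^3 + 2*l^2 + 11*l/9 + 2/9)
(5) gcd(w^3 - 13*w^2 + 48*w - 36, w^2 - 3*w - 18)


(1) = gcd((-7*k + m)*(k + m)*(5*k + m), (-7*k + m)^2*(k*m + k)) = 7*k - m
(2) = v - 3/2
(3) = gcd((j - 6)*(j - 4), (j - 6)^2) = j - 6
(4) = 1
(5) = gcd((w - 6)^2*(w - 1), (w - 6)*(w + 3)) = w - 6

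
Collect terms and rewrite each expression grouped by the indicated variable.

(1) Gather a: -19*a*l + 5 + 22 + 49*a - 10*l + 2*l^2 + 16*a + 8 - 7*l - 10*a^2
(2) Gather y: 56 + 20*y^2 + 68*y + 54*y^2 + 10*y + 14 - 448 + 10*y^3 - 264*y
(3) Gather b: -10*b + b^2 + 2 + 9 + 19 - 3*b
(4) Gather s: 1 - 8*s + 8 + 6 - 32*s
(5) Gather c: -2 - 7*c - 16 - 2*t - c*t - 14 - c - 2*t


(1) = -10*a^2 + a*(65 - 19*l) + 2*l^2 - 17*l + 35
(2) = 10*y^3 + 74*y^2 - 186*y - 378
(3) = b^2 - 13*b + 30
(4) = 15 - 40*s
(5) = c*(-t - 8) - 4*t - 32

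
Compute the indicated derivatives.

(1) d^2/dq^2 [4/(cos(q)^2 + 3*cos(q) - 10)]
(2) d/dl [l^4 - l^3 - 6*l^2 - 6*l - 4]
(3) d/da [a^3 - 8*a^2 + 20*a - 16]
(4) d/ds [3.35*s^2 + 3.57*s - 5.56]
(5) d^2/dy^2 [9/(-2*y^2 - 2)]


(1) = 4*(-4*sin(q)^4 + 51*sin(q)^2 - 75*cos(q)/4 - 9*cos(3*q)/4 - 9)/((cos(q) - 2)^3*(cos(q) + 5)^3)
(2) = 4*l^3 - 3*l^2 - 12*l - 6
(3) = 3*a^2 - 16*a + 20
(4) = 6.7*s + 3.57
(5) = 9*(1 - 3*y^2)/(y^2 + 1)^3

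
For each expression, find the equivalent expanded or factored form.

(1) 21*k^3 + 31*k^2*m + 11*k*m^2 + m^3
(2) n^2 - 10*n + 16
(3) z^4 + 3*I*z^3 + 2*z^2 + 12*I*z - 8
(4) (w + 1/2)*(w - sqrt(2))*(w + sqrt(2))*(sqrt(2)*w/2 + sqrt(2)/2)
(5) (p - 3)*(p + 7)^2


(1) = (k + m)*(3*k + m)*(7*k + m)
(2) = (n - 8)*(n - 2)
(3) = (z - 2*I)*(z + I)*(z + 2*I)^2
(4) = sqrt(2)*w^4/2 + 3*sqrt(2)*w^3/4 - 3*sqrt(2)*w^2/4 - 3*sqrt(2)*w/2 - sqrt(2)/2
(5) = p^3 + 11*p^2 + 7*p - 147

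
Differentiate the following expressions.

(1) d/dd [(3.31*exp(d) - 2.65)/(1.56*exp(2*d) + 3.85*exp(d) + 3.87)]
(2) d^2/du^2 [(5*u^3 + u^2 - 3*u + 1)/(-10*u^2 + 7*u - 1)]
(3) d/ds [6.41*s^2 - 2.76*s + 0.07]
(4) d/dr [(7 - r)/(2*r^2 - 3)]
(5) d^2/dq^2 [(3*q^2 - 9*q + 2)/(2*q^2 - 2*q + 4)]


(1) = (-5.1636*exp(2*d) + 8.268*exp(d) + 23.0122)*exp(d)/(2.4336*exp(4*d) + 12.012*exp(3*d) + 26.8969*exp(2*d) + 29.799*exp(d) + 14.9769)
(2) = 2*(35*u^3 - 165*u^2 + 105*u - 19)/(1000*u^6 - 2100*u^5 + 1770*u^4 - 763*u^3 + 177*u^2 - 21*u + 1)
(3) = 12.82*s - 2.76
(4) = (-2*r^2 + 4*r*(r - 7) + 3)/(2*r^2 - 3)^2
(5) = 2*(-3*q^3 - 6*q^2 + 24*q - 4)/(q^6 - 3*q^5 + 9*q^4 - 13*q^3 + 18*q^2 - 12*q + 8)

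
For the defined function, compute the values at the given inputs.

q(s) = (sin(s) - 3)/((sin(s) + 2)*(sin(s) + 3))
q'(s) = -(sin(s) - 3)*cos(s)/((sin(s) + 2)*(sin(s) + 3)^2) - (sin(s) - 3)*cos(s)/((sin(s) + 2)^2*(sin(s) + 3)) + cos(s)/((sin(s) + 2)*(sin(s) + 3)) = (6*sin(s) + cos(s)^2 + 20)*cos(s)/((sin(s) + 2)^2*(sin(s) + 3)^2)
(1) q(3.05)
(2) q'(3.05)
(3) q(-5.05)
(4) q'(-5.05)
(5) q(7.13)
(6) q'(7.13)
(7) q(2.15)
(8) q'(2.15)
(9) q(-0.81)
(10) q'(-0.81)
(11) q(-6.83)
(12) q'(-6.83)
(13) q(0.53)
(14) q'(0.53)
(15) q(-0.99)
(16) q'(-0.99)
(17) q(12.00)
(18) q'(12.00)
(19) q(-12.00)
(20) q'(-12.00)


(1) = -0.45
(2) = -0.51
(3) = -0.18
(4) = 0.06
(5) = -0.22
(6) = 0.16
(7) = -0.20
(8) = -0.12
(9) = -1.28
(10) = 1.32
(11) = -0.96
(12) = 1.12
(13) = -0.28
(14) = 0.27
(15) = -1.52
(16) = 1.32
(17) = -0.98
(18) = 1.14
(19) = -0.27
(20) = 0.25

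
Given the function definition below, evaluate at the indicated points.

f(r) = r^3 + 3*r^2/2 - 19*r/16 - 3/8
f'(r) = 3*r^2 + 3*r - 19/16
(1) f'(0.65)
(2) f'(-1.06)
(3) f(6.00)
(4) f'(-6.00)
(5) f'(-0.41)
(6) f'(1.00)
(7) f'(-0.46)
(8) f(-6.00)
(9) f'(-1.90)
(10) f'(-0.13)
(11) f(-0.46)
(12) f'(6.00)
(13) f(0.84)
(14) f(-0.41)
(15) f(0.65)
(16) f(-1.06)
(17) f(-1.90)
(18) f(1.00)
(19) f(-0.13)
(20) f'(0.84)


(1) = 2.03
(2) = -1.00
(3) = 262.50
(4) = 88.81
(5) = -1.91
(6) = 4.81
(7) = -1.93
(8) = -155.25
(9) = 3.94
(10) = -1.53
(11) = 0.39
(12) = 124.81
(13) = 0.28
(14) = 0.30
(15) = -0.24
(16) = 1.38
(17) = 0.44
(18) = 0.94
(19) = -0.20
(20) = 3.45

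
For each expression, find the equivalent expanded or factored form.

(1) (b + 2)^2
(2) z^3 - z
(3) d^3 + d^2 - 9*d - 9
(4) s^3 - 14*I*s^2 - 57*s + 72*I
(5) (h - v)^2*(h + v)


(1) = b^2 + 4*b + 4
(2) = z*(z - 1)*(z + 1)
(3) = (d - 3)*(d + 1)*(d + 3)
(4) = (s - 8*I)*(s - 3*I)^2
(5) = h^3 - h^2*v - h*v^2 + v^3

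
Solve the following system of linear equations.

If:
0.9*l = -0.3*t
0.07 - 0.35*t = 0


Then:
l = -0.07
t = 0.20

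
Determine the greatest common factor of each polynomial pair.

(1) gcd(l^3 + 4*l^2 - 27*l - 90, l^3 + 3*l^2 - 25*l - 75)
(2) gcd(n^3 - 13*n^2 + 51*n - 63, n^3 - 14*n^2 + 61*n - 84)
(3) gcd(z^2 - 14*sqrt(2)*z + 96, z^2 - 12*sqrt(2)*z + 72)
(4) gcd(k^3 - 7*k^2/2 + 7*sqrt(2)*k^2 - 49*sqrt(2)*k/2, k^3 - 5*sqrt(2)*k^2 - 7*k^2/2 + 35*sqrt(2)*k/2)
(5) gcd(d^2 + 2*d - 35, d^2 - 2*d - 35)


(1) = l^2 - 2*l - 15
(2) = gcd((n - 7)*(n - 3)^2, (n - 7)*(n - 4)*(n - 3)) = n^2 - 10*n + 21
(3) = gcd((z - 8*sqrt(2))*(z - 6*sqrt(2)), (z - 6*sqrt(2))^2) = z - 6*sqrt(2)
(4) = k^2 - 7*k/2
(5) = gcd((d - 5)*(d + 7), (d - 7)*(d + 5)) = 1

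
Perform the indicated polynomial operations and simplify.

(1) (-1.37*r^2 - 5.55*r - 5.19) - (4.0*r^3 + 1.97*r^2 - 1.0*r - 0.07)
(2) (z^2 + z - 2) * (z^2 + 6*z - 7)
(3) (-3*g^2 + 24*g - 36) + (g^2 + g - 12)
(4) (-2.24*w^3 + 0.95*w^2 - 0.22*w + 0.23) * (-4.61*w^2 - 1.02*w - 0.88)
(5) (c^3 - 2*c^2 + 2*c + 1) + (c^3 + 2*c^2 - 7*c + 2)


(1) = -4.0*r^3 - 3.34*r^2 - 4.55*r - 5.12
(2) = z^4 + 7*z^3 - 3*z^2 - 19*z + 14
(3) = -2*g^2 + 25*g - 48
(4) = 10.3264*w^5 - 2.0947*w^4 + 2.0164*w^3 - 1.6719*w^2 - 0.041*w - 0.2024
(5) = 2*c^3 - 5*c + 3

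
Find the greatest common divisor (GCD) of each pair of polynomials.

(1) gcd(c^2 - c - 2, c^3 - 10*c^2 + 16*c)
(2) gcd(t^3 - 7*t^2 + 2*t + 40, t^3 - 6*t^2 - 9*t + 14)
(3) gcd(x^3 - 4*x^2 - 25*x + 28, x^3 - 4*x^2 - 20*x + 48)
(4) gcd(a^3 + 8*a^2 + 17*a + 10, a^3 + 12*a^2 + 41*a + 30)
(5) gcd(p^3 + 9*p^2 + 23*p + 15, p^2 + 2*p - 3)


(1) = gcd((c - 2)*(c + 1), c*(c - 8)*(c - 2)) = c - 2
(2) = gcd((t - 5)*(t - 4)*(t + 2), (t - 7)*(t - 1)*(t + 2)) = t + 2
(3) = x + 4
(4) = a^2 + 6*a + 5
(5) = p + 3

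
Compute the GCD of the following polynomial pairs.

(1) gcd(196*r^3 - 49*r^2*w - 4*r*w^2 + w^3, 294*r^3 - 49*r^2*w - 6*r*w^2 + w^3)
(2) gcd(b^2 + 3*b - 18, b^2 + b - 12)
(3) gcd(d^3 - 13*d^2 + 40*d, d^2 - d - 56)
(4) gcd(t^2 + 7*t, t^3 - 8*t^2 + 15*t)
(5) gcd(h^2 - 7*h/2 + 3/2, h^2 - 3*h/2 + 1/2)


(1) = 49*r^2 - w^2
(2) = gcd((b - 3)*(b + 6), (b - 3)*(b + 4)) = b - 3
(3) = d - 8
(4) = gcd(t*(t + 7), t*(t - 5)*(t - 3)) = t
(5) = h - 1/2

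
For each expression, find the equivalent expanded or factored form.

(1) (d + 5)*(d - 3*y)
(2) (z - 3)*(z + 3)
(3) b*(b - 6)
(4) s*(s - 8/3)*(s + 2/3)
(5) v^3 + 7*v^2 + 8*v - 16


(1) = d^2 - 3*d*y + 5*d - 15*y
(2) = z^2 - 9
(3) = b^2 - 6*b
(4) = s^3 - 2*s^2 - 16*s/9
(5) = (v - 1)*(v + 4)^2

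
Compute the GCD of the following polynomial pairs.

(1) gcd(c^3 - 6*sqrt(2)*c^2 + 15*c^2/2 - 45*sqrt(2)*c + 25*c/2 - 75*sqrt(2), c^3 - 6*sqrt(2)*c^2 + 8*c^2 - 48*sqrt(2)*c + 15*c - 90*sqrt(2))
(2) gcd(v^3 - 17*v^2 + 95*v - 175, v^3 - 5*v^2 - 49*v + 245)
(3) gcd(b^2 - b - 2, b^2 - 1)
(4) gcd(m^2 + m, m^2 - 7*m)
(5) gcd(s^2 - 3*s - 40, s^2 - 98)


(1) = gcd((c + 5/2)*(c + 5)*(c - 6*sqrt(2)), (c + 3)*(c + 5)*(c - 6*sqrt(2))) = c^2 + c*(5 - 6*sqrt(2)) - 30*sqrt(2)
(2) = v^2 - 12*v + 35
(3) = gcd((b - 2)*(b + 1), (b - 1)*(b + 1)) = b + 1
(4) = m
(5) = 1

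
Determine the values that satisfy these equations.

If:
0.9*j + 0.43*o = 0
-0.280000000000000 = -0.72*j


Then:
j = 0.39
o = -0.81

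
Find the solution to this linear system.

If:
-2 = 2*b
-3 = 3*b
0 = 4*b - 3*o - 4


Then:
b = -1
o = -8/3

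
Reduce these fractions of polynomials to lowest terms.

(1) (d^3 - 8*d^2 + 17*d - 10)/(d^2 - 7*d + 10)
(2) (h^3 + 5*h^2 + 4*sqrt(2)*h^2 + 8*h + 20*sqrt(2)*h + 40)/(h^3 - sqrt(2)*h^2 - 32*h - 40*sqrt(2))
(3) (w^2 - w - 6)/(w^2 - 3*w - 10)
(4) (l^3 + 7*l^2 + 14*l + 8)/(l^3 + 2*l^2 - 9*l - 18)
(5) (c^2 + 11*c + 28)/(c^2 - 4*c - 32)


(1) = d - 1
(2) = (h + 5)/(h - 5*sqrt(2))
(3) = (w - 3)/(w - 5)
(4) = (l^2 + 5*l + 4)/(l^2 - 9)
(5) = (c + 7)/(c - 8)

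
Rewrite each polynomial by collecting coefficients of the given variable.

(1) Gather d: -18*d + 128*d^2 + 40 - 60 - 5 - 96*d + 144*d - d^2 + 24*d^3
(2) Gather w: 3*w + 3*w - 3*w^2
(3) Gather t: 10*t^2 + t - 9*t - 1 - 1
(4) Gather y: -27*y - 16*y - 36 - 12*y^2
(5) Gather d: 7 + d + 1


(1) = 24*d^3 + 127*d^2 + 30*d - 25
(2) = -3*w^2 + 6*w
(3) = 10*t^2 - 8*t - 2
(4) = -12*y^2 - 43*y - 36
(5) = d + 8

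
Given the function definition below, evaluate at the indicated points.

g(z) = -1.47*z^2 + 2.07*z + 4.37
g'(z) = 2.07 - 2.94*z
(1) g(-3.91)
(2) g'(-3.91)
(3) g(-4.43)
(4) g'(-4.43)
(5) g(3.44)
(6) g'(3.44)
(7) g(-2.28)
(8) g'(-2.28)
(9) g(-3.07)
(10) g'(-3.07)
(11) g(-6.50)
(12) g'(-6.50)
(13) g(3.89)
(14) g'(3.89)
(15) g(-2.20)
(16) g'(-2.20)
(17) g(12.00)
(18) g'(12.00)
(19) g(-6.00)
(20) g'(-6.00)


(1) = -26.20
(2) = 13.57
(3) = -33.65
(4) = 15.09
(5) = -5.90
(6) = -8.04
(7) = -7.99
(8) = 8.77
(9) = -15.84
(10) = 11.10
(11) = -71.19
(12) = 21.18
(13) = -9.82
(14) = -9.37
(15) = -7.30
(16) = 8.54
(17) = -182.47
(18) = -33.21
(19) = -60.97
(20) = 19.71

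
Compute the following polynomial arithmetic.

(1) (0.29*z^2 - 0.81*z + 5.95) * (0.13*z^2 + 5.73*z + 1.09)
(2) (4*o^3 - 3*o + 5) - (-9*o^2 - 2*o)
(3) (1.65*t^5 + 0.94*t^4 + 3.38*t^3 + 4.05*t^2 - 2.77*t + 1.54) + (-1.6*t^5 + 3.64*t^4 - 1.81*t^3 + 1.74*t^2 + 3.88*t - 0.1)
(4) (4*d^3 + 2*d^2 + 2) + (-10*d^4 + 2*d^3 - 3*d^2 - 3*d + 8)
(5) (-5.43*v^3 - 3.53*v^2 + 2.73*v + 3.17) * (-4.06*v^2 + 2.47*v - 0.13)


(1) = 0.0377*z^4 + 1.5564*z^3 - 3.5517*z^2 + 33.2106*z + 6.4855
(2) = 4*o^3 + 9*o^2 - o + 5
(3) = 0.05*t^5 + 4.58*t^4 + 1.57*t^3 + 5.79*t^2 + 1.11*t + 1.44
(4) = -10*d^4 + 6*d^3 - d^2 - 3*d + 10
(5) = 22.0458*v^5 + 0.9197*v^4 - 19.097*v^3 - 5.6682*v^2 + 7.475*v - 0.4121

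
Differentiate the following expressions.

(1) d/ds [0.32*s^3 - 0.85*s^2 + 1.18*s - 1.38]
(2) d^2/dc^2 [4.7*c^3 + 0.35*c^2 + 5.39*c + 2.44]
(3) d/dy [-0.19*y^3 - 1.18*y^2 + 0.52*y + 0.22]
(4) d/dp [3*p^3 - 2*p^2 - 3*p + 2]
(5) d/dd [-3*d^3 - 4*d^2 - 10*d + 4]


(1) = 0.96*s^2 - 1.7*s + 1.18
(2) = 28.2*c + 0.7
(3) = -0.57*y^2 - 2.36*y + 0.52
(4) = 9*p^2 - 4*p - 3
(5) = -9*d^2 - 8*d - 10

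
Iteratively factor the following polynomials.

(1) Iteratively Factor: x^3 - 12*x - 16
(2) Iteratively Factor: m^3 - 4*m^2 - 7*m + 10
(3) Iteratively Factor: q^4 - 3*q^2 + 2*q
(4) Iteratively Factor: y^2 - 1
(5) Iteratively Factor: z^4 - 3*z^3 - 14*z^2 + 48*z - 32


(1) = (x - 4)*(x^2 + 4*x + 4) = (x - 4)*(x + 2)*(x + 2)
(2) = (m - 1)*(m^2 - 3*m - 10) = (m - 1)*(m + 2)*(m - 5)
(3) = (q)*(q^3 - 3*q + 2) = q*(q + 2)*(q^2 - 2*q + 1) = q*(q - 1)*(q + 2)*(q - 1)
(4) = (y + 1)*(y - 1)
(5) = (z - 2)*(z^3 - z^2 - 16*z + 16) = (z - 2)*(z + 4)*(z^2 - 5*z + 4) = (z - 2)*(z - 1)*(z + 4)*(z - 4)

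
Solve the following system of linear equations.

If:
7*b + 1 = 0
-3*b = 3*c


Then:
b = -1/7
c = 1/7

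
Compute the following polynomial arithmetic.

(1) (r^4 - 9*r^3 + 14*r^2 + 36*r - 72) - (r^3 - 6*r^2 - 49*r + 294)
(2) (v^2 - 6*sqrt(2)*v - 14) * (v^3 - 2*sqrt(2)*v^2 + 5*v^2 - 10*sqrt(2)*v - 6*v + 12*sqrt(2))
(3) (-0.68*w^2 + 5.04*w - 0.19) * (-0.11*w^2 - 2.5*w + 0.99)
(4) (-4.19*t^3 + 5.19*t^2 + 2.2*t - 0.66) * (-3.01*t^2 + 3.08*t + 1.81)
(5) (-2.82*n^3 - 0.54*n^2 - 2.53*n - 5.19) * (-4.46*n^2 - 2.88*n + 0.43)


(1) = r^4 - 10*r^3 + 20*r^2 + 85*r - 366
(2) = v^5 - 8*sqrt(2)*v^4 + 5*v^4 - 40*sqrt(2)*v^3 + 4*v^3 + 50*v^2 + 76*sqrt(2)*v^2 - 60*v + 140*sqrt(2)*v - 168*sqrt(2)
(3) = 0.0748*w^4 + 1.1456*w^3 - 13.2523*w^2 + 5.4646*w - 0.1881
(4) = 12.6119*t^5 - 28.5271*t^4 + 1.7793*t^3 + 18.1565*t^2 + 1.9492*t - 1.1946
(5) = 12.5772*n^5 + 10.53*n^4 + 11.6264*n^3 + 30.2016*n^2 + 13.8593*n - 2.2317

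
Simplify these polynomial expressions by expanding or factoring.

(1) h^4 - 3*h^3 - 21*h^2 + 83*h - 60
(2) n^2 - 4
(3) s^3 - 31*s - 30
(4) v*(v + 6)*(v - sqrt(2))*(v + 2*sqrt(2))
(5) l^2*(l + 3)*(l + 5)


(1) = (h - 4)*(h - 3)*(h - 1)*(h + 5)
(2) = (n - 2)*(n + 2)
(3) = (s - 6)*(s + 1)*(s + 5)
(4) = v^4 + sqrt(2)*v^3 + 6*v^3 - 4*v^2 + 6*sqrt(2)*v^2 - 24*v
(5) = l^4 + 8*l^3 + 15*l^2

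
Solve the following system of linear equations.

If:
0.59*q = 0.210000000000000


Then:
q = 0.36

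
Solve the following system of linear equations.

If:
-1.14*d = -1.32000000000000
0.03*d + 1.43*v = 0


Then:
d = 1.16
v = -0.02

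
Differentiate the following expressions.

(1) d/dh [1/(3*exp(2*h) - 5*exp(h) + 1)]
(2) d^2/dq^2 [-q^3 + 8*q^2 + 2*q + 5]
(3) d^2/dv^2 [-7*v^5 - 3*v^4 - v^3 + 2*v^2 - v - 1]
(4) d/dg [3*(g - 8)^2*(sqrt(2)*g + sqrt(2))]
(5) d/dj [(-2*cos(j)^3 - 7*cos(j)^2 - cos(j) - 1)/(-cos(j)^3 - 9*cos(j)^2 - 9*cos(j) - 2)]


(1) = (5 - 6*exp(h))*exp(h)/(3*exp(2*h) - 5*exp(h) + 1)^2
(2) = 16 - 6*q
(3) = -140*v^3 - 36*v^2 - 6*v + 4
(4) = 9*sqrt(2)*(g - 8)*(g - 2)
(5) = 16*(-11*cos(j)^4 - 34*cos(j)^3 - 63*cos(j)^2 - 10*cos(j) + 7)*sin(j)/(39*cos(j) + 18*cos(2*j) + cos(3*j) + 26)^2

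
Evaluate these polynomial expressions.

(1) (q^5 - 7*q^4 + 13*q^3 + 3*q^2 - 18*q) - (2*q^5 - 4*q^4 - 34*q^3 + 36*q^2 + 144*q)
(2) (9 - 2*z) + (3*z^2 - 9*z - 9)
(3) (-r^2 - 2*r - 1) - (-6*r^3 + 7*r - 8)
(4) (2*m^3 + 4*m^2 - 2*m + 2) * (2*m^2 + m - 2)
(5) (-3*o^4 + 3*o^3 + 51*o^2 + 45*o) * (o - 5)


(1) = -q^5 - 3*q^4 + 47*q^3 - 33*q^2 - 162*q
(2) = 3*z^2 - 11*z
(3) = 6*r^3 - r^2 - 9*r + 7
(4) = 4*m^5 + 10*m^4 - 4*m^3 - 6*m^2 + 6*m - 4
(5) = -3*o^5 + 18*o^4 + 36*o^3 - 210*o^2 - 225*o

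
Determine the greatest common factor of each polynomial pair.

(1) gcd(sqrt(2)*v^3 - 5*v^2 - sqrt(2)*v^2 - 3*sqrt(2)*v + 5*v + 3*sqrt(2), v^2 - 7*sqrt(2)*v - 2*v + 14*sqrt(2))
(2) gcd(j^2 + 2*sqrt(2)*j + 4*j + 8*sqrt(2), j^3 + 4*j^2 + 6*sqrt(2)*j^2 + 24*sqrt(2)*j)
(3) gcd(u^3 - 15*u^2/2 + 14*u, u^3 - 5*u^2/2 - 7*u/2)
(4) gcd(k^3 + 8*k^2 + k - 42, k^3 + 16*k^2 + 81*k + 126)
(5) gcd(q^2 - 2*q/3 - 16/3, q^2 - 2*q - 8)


(1) = 1
(2) = j + 4
(3) = u^2 - 7*u/2
(4) = gcd((k - 2)*(k + 3)*(k + 7), (k + 3)*(k + 6)*(k + 7)) = k^2 + 10*k + 21
(5) = q + 2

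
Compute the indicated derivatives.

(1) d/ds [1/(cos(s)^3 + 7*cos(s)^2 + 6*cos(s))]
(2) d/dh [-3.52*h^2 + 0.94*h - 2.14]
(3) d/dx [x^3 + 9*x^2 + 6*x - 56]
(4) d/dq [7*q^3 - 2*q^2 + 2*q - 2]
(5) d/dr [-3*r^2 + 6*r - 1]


(1) = (3*sin(s) + 6*sin(s)/cos(s)^2 + 14*tan(s))/((cos(s) + 1)^2*(cos(s) + 6)^2)
(2) = 0.94 - 7.04*h
(3) = 3*x^2 + 18*x + 6
(4) = 21*q^2 - 4*q + 2
(5) = 6 - 6*r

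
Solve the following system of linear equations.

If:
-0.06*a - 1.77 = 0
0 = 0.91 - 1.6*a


Then:
No Solution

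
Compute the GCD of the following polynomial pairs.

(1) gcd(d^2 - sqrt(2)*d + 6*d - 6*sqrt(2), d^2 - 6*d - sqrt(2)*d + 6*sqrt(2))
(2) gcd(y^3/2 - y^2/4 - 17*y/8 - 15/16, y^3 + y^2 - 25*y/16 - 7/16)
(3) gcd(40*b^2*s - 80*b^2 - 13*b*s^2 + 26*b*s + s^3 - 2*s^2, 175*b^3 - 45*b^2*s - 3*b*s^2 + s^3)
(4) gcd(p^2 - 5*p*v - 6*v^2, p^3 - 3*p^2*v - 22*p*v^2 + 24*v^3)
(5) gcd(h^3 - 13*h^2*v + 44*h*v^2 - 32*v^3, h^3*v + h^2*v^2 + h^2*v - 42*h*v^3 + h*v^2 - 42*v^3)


(1) = d - sqrt(2)
(2) = gcd((y/2 + 1/4)*(y - 5/2)*(y + 3/2), (y - 1)*(y + 1/4)*(y + 7/4)) = 1
(3) = gcd((-8*b + s)*(-5*b + s)*(s - 2), (-5*b + s)^2*(7*b + s)) = -5*b + s
(4) = gcd((p - 6*v)*(p + v), (p - 6*v)*(p - v)*(p + 4*v)) = p - 6*v
(5) = 1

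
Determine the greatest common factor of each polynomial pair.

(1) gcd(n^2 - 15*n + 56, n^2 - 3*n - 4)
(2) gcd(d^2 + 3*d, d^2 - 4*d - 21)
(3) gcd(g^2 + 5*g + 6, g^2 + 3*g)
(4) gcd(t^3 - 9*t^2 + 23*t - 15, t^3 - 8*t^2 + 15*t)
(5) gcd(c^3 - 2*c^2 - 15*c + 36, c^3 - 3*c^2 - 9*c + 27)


(1) = gcd((n - 8)*(n - 7), (n - 4)*(n + 1)) = 1
(2) = gcd(d*(d + 3), (d - 7)*(d + 3)) = d + 3
(3) = g + 3
(4) = gcd((t - 5)*(t - 3)*(t - 1), t*(t - 5)*(t - 3)) = t^2 - 8*t + 15
(5) = c^2 - 6*c + 9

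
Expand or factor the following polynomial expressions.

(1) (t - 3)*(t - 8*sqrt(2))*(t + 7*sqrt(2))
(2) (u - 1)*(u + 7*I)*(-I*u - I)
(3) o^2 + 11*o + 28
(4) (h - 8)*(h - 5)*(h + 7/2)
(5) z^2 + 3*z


(1) = t^3 - 3*t^2 - sqrt(2)*t^2 - 112*t + 3*sqrt(2)*t + 336
(2) = -I*u^3 + 7*u^2 + I*u - 7
(3) = (o + 4)*(o + 7)
(4) = h^3 - 19*h^2/2 - 11*h/2 + 140
(5) = z*(z + 3)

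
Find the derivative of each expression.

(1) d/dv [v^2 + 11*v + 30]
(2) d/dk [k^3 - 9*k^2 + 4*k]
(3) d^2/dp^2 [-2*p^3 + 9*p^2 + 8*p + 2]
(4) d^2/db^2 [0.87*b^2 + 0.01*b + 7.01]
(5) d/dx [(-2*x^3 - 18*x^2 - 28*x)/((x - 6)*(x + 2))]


(1) = 2*v + 11
(2) = 3*k^2 - 18*k + 4
(3) = 18 - 12*p
(4) = 1.74000000000000
(5) = 2*(-x^2 + 12*x + 42)/(x^2 - 12*x + 36)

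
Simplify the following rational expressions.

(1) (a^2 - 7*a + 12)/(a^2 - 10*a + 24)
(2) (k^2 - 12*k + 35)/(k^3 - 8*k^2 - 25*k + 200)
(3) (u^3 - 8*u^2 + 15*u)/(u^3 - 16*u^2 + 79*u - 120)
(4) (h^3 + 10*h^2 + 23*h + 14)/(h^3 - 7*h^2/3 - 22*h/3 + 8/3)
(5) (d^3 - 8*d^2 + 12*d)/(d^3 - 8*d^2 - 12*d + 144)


(1) = (a - 3)/(a - 6)
(2) = (k - 7)/(k^2 - 3*k - 40)
(3) = u/(u - 8)
(4) = (3*h^2 + 24*h + 21)/(3*h^2 - 13*h + 4)
(5) = (d^2 - 2*d)/(d^2 - 2*d - 24)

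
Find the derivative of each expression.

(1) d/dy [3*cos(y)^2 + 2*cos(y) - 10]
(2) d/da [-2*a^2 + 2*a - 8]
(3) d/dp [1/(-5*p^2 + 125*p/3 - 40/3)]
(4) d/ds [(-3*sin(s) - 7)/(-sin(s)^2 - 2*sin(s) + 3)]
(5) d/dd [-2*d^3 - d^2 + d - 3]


(1) = -2*(3*cos(y) + 1)*sin(y)
(2) = 2 - 4*a
(3) = 3*(6*p - 25)/(5*(3*p^2 - 25*p + 8)^2)
(4) = (-14*sin(s) + 3*cos(s)^2 - 26)*cos(s)/(sin(s)^2 + 2*sin(s) - 3)^2
(5) = -6*d^2 - 2*d + 1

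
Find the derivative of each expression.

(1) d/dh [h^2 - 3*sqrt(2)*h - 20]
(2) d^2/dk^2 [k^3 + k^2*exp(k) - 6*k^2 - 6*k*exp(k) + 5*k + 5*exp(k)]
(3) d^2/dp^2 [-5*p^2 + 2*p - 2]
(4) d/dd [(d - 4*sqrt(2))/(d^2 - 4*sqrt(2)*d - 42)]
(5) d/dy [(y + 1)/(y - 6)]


(1) = 2*h - 3*sqrt(2)
(2) = k^2*exp(k) - 2*k*exp(k) + 6*k - 5*exp(k) - 12
(3) = -10
(4) = (-d^2 + 8*sqrt(2)*d - 74)/(d^4 - 8*sqrt(2)*d^3 - 52*d^2 + 336*sqrt(2)*d + 1764)
(5) = -7/(y - 6)^2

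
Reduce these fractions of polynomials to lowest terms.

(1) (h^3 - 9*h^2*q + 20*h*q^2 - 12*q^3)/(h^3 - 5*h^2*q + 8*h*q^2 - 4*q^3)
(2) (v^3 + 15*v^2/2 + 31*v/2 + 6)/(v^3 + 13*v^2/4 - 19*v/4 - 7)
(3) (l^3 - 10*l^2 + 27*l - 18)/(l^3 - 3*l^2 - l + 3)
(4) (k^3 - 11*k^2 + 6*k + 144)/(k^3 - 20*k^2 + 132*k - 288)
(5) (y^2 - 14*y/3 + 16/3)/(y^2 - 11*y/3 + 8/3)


(1) = (-h + 6*q)/(-h + 2*q)
(2) = (4*v^2 + 14*v + 6)/(4*v^2 - 3*v - 7)
(3) = (l - 6)/(l + 1)
(4) = (k + 3)/(k - 6)
(5) = (y - 2)/(y - 1)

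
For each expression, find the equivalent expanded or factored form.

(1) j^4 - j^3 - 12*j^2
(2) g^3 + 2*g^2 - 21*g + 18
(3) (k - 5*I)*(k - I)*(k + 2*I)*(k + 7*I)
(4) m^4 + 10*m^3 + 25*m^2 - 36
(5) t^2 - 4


(1) = j^2*(j - 4)*(j + 3)
(2) = (g - 3)*(g - 1)*(g + 6)
(3) = k^4 + 3*I*k^3 + 35*k^2 + 39*I*k + 70
(4) = (m - 1)*(m + 2)*(m + 3)*(m + 6)
(5) = (t - 2)*(t + 2)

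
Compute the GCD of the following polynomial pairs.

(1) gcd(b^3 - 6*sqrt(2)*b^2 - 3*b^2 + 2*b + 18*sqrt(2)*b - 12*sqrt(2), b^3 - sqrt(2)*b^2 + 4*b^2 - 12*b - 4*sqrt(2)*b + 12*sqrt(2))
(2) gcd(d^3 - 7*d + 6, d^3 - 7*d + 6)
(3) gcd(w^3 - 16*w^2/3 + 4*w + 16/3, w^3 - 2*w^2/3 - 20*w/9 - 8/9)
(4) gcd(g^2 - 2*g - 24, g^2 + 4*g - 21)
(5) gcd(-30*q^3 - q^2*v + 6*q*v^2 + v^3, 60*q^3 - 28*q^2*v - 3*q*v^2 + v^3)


(1) = gcd((b - 2)*(b - 1)*(b - 6*sqrt(2)), (b - 2)*(b + 6)*(b - sqrt(2))) = b - 2
(2) = gcd((d - 2)*(d - 1)*(d + 3), (d - 2)*(d - 1)*(d + 3)) = d^3 - 7*d + 6
(3) = w^2 - 4*w/3 - 4/3
(4) = 1
(5) = gcd((-2*q + v)*(3*q + v)*(5*q + v), (-6*q + v)*(-2*q + v)*(5*q + v)) = 10*q^2 - 3*q*v - v^2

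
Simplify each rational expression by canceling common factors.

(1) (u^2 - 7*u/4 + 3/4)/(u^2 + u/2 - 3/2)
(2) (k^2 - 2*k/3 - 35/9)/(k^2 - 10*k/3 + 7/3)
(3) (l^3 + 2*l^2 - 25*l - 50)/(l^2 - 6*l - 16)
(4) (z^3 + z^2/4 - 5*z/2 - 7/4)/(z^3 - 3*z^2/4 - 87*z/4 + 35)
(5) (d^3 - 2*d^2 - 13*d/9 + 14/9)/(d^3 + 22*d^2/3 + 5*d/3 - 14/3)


(1) = (4*u - 3)/(4*u + 6)
(2) = (3*k + 5)/(3*k - 3)
(3) = (l^2 - 25)/(l - 8)
(4) = (z^2 + 2*z + 1)/(z^2 + z - 20)
(5) = (3*d - 7)/(3*d + 21)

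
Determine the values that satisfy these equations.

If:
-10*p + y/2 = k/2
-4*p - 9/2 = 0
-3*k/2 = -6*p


Then:
k = -9/2
p = -9/8
y = -27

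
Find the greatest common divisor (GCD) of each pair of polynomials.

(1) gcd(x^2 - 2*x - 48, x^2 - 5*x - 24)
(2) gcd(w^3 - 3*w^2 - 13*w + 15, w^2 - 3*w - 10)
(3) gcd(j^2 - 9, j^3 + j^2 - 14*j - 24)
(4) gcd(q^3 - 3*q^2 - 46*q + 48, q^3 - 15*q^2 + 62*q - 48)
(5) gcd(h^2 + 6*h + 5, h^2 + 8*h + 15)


(1) = gcd((x - 8)*(x + 6), (x - 8)*(x + 3)) = x - 8
(2) = gcd((w - 5)*(w - 1)*(w + 3), (w - 5)*(w + 2)) = w - 5
(3) = gcd((j - 3)*(j + 3), (j - 4)*(j + 2)*(j + 3)) = j + 3
(4) = gcd((q - 8)*(q - 1)*(q + 6), (q - 8)*(q - 6)*(q - 1)) = q^2 - 9*q + 8
(5) = gcd((h + 1)*(h + 5), (h + 3)*(h + 5)) = h + 5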